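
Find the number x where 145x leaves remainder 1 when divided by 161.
10

gcd(145, 161) = 1, so the inverse exists.
Extended Euclidean algorithm on (161, 145):
161 = 1 × 145 + 16  ⟹  16 = (1)·161 + (-1)·145
145 = 9 × 16 + 1  ⟹  1 = (-9)·161 + (10)·145
So (10)·145 ≡ 1 (mod 161), i.e. 145^(-1) ≡ 10 (mod 161).
Check: 145 × 10 = 1450 ≡ 1 (mod 161)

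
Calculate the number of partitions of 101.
214481126

p(n) counts ways to write n as a sum of positive integers (order ignored).
Euler's pentagonal recurrence: p(k) = p(k-1) + p(k-2) - p(k-5) - p(k-7) + p(k-12) + p(k-15) - ... (offsets j(3j∓1)/2, signs ++--, p(0)=1, p(<0)=0).
DP table for k = 0..100: p(0)=1, p(1)=1, p(2)=2, p(3)=3, p(4)=5, p(5)=7, p(6)=11, p(7)=15, p(8)=22, p(9)=30, p(10)=42, p(11)=56, p(12)=77, p(13)=101, p(14)=135, p(15)=176, p(16)=231, p(17)=297, p(18)=385, p(19)=490, p(20)=627, p(21)=792, p(22)=1002, p(23)=1255, p(24)=1575, p(25)=1958, p(26)=2436, p(27)=3010, p(28)=3718, p(29)=4565, p(30)=5604, p(31)=6842, p(32)=8349, p(33)=10143, p(34)=12310, p(35)=14883, p(36)=17977, p(37)=21637, p(38)=26015, p(39)=31185, p(40)=37338, p(41)=44583, p(42)=53174, p(43)=63261, p(44)=75175, p(45)=89134, p(46)=105558, p(47)=124754, p(48)=147273, p(49)=173525, p(50)=204226, p(51)=239943, p(52)=281589, p(53)=329931, p(54)=386155, p(55)=451276, p(56)=526823, p(57)=614154, p(58)=715220, p(59)=831820, p(60)=966467, p(61)=1121505, p(62)=1300156, p(63)=1505499, p(64)=1741630, p(65)=2012558, p(66)=2323520, p(67)=2679689, p(68)=3087735, p(69)=3554345, p(70)=4087968, p(71)=4697205, p(72)=5392783, p(73)=6185689, p(74)=7089500, p(75)=8118264, p(76)=9289091, p(77)=10619863, p(78)=12132164, p(79)=13848650, p(80)=15796476, p(81)=18004327, p(82)=20506255, p(83)=23338469, p(84)=26543660, p(85)=30167357, p(86)=34262962, p(87)=38887673, p(88)=44108109, p(89)=49995925, p(90)=56634173, p(91)=64112359, p(92)=72533807, p(93)=82010177, p(94)=92669720, p(95)=104651419, p(96)=118114304, p(97)=133230930, p(98)=150198136, p(99)=169229875, p(100)=190569292.
Final step: p(101) = p(100) + p(99) - p(96) - p(94) + p(89) + p(86) - p(79) - p(75) + p(66) + p(61) - p(50) - p(44) + p(31) + p(24) - p(9) - p(1)
= 190569292 + 169229875 - 118114304 - 92669720 + 49995925 + 34262962 - 13848650 - 8118264 + 2323520 + 1121505 - 204226 - 75175 + 6842 + 1575 - 30 - 1
= 214481126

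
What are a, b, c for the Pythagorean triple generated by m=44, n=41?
(255, 3608, 3617)

Euclid's formula: a = m² - n², b = 2mn, c = m² + n²
m = 44, n = 41
a = 44² - 41² = 1936 - 1681 = 255
b = 2 × 44 × 41 = 3608
c = 44² + 41² = 1936 + 1681 = 3617
Verification: 255² + 3608² = 65025 + 13017664 = 13082689 = 3617² ✓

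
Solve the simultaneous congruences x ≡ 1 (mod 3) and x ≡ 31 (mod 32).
31

Using Chinese Remainder Theorem:
M = 3 × 32 = 96
M1 = 32, M2 = 3
y1 = 32^(-1) mod 3 = 2
y2 = 3^(-1) mod 32 = 11
x = (1×32×2 + 31×3×11) mod 96 = 31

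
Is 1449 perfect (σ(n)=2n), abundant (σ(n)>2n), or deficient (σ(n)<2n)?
deficient

Proper divisors of 1449: sum = 1 + 3 + 7 + 9 + 21 + 23 + 63 + 69 + 161 + 207 + 483 = 1047
Since 1047 < 1449, 1449 is deficient.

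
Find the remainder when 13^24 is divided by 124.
33

Repeated squaring. Binary of 24 = 11000.
13^1 ≡ 13 (mod 124); 13^2 ≡ 45 (mod 124); 13^4 ≡ 41 (mod 124); 13^8 ≡ 69 (mod 124); 13^16 ≡ 49 (mod 124)
13^24 = 13^8 × 13^16 ≡ 33 (mod 124)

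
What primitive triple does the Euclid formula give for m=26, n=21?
(235, 1092, 1117)

Euclid's formula: a = m² - n², b = 2mn, c = m² + n²
m = 26, n = 21
a = 26² - 21² = 676 - 441 = 235
b = 2 × 26 × 21 = 1092
c = 26² + 21² = 676 + 441 = 1117
Verification: 235² + 1092² = 55225 + 1192464 = 1247689 = 1117² ✓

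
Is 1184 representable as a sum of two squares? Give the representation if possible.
20² + 28² (a=20, b=28)

Factorization: 1184 = 2^5 × 37
By Fermat: n is sum of two squares iff every prime p ≡ 3 (mod 4) appears to even power.
All primes ≡ 3 (mod 4) appear to even power.
Search a = 0, 1, 2, … for 1184 - a² a perfect square: first hit at a = 20: 1184 - 400 = 784 = 28².
1184 = 20² + 28² = 400 + 784 ✓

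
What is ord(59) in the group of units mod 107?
106

107 is prime, so ord(59) divides φ(107) = 106.
Divisors of 106: 1, 2, 53, 106.
Repeated squaring: 59^1 ≡ 59, 59^2 ≡ 57, 59^4 ≡ 39, 59^8 ≡ 23, 59^16 ≡ 101, 59^32 ≡ 36, 59^64 ≡ 12 (mod 107).
Test 59^d mod 107 for each divisor d in increasing order:
59^1 ≡ 59
59^2 ≡ 57
59^53 = 59^32·59^16·59^4·59^1 ≡ 106
59^106 = 59^64·59^32·59^8·59^2 ≡ 1  ← first divisor giving 1
The order is 106.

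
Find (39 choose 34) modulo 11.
6

Using Lucas' theorem:
Write n=39 and k=34 in base 11:
n in base 11: [3, 6]
k in base 11: [3, 1]
C(39,34) mod 11 = ∏ C(n_i, k_i) mod 11
Digit binomials (mod 11): C(3,3) = 1; C(6,1) = 6
Product: 1 × 6 = 6 ≡ 6 (mod 11)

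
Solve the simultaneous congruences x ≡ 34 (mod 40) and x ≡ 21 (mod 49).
1834

Using Chinese Remainder Theorem:
M = 40 × 49 = 1960
M1 = 49, M2 = 40
y1 = 49^(-1) mod 40 = 9
y2 = 40^(-1) mod 49 = 38
x = (34×49×9 + 21×40×38) mod 1960 = 1834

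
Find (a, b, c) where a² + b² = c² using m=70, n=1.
(4899, 140, 4901)

Euclid's formula: a = m² - n², b = 2mn, c = m² + n²
m = 70, n = 1
a = 70² - 1² = 4900 - 1 = 4899
b = 2 × 70 × 1 = 140
c = 70² + 1² = 4900 + 1 = 4901
Verification: 4899² + 140² = 24000201 + 19600 = 24019801 = 4901² ✓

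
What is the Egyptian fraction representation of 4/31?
1/8 + 1/248

Greedy algorithm:
4/31: ceiling(31/4) = 8, use 1/8
1/248: ceiling(248/1) = 248, use 1/248
Result: 4/31 = 1/8 + 1/248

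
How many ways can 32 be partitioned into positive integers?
8349

p(n) counts ways to write n as a sum of positive integers (order ignored).
Euler's pentagonal recurrence: p(k) = p(k-1) + p(k-2) - p(k-5) - p(k-7) + p(k-12) + p(k-15) - ... (offsets j(3j∓1)/2, signs ++--, p(0)=1, p(<0)=0).
DP table for k = 0..31: p(0)=1, p(1)=1, p(2)=2, p(3)=3, p(4)=5, p(5)=7, p(6)=11, p(7)=15, p(8)=22, p(9)=30, p(10)=42, p(11)=56, p(12)=77, p(13)=101, p(14)=135, p(15)=176, p(16)=231, p(17)=297, p(18)=385, p(19)=490, p(20)=627, p(21)=792, p(22)=1002, p(23)=1255, p(24)=1575, p(25)=1958, p(26)=2436, p(27)=3010, p(28)=3718, p(29)=4565, p(30)=5604, p(31)=6842.
Final step: p(32) = p(31) + p(30) - p(27) - p(25) + p(20) + p(17) - p(10) - p(6)
= 6842 + 5604 - 3010 - 1958 + 627 + 297 - 42 - 11
= 8349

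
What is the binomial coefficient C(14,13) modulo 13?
1

Using Lucas' theorem:
Write n=14 and k=13 in base 13:
n in base 13: [1, 1]
k in base 13: [1, 0]
C(14,13) mod 13 = ∏ C(n_i, k_i) mod 13
Digit binomials (mod 13): C(1,1) = 1; C(1,0) = 1
Product: 1 × 1 = 1 ≡ 1 (mod 13)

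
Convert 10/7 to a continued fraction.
[1; 2, 3]

Euclidean algorithm steps:
10 = 1 × 7 + 3
7 = 2 × 3 + 1
3 = 3 × 1 + 0
Continued fraction: [1; 2, 3]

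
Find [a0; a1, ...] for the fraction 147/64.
[2; 3, 2, 1, 2, 2]

Euclidean algorithm steps:
147 = 2 × 64 + 19
64 = 3 × 19 + 7
19 = 2 × 7 + 5
7 = 1 × 5 + 2
5 = 2 × 2 + 1
2 = 2 × 1 + 0
Continued fraction: [2; 3, 2, 1, 2, 2]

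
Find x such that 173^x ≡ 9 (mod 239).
44

Baby-step giant-step with step n = ⌈√239⌉ = 16.
Baby steps 173^j mod 239 (j:value) for j=0..15: 0:1, 1:173, 2:54, 3:21, 4:48, 5:178, 6:202, 7:52, 8:153, 9:179, 10:136, 11:106, 12:174, 13:227, 14:75, 15:69.
Giant-step multiplier: 173^(-16) ≡ 173^(238-16) = 173^222 ≡ 147 (mod 239).
Giant steps γ_i = 9·147^i mod 239: γ_0=9, γ_1=128, γ_2=174 (in table at j=12).
x = i·n + j = 2·16 + 12 = 44.
Check: 173^44 ≡ 9 (mod 239).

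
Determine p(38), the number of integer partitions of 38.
26015

p(n) counts ways to write n as a sum of positive integers (order ignored).
Euler's pentagonal recurrence: p(k) = p(k-1) + p(k-2) - p(k-5) - p(k-7) + p(k-12) + p(k-15) - ... (offsets j(3j∓1)/2, signs ++--, p(0)=1, p(<0)=0).
DP table for k = 0..37: p(0)=1, p(1)=1, p(2)=2, p(3)=3, p(4)=5, p(5)=7, p(6)=11, p(7)=15, p(8)=22, p(9)=30, p(10)=42, p(11)=56, p(12)=77, p(13)=101, p(14)=135, p(15)=176, p(16)=231, p(17)=297, p(18)=385, p(19)=490, p(20)=627, p(21)=792, p(22)=1002, p(23)=1255, p(24)=1575, p(25)=1958, p(26)=2436, p(27)=3010, p(28)=3718, p(29)=4565, p(30)=5604, p(31)=6842, p(32)=8349, p(33)=10143, p(34)=12310, p(35)=14883, p(36)=17977, p(37)=21637.
Final step: p(38) = p(37) + p(36) - p(33) - p(31) + p(26) + p(23) - p(16) - p(12) + p(3)
= 21637 + 17977 - 10143 - 6842 + 2436 + 1255 - 231 - 77 + 3
= 26015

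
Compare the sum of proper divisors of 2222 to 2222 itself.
deficient

Proper divisors of 2222: sum = 1 + 2 + 11 + 22 + 101 + 202 + 1111 = 1450
Since 1450 < 2222, 2222 is deficient.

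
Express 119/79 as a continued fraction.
[1; 1, 1, 39]

Euclidean algorithm steps:
119 = 1 × 79 + 40
79 = 1 × 40 + 39
40 = 1 × 39 + 1
39 = 39 × 1 + 0
Continued fraction: [1; 1, 1, 39]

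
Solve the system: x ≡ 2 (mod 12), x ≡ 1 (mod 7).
50

Using Chinese Remainder Theorem:
M = 12 × 7 = 84
M1 = 7, M2 = 12
y1 = 7^(-1) mod 12 = 7
y2 = 12^(-1) mod 7 = 3
x = (2×7×7 + 1×12×3) mod 84 = 50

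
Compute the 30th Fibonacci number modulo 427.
244

Matrix identity: Q^n = [[F_(n+1), F_n], [F_n, F_(n-1)]] with Q = [[1,1],[1,0]].
n = 30 = 11110₂. Square-and-multiply, entries mod 427:
Q^1 = [[1,1],[1,0]]
Q^3 = (Q^1)²·Q = [[3,2],[2,1]]
Q^7 = (Q^3)²·Q = [[21,13],[13,8]]
Q^15 = (Q^7)²·Q = [[133,183],[183,377]]
Q^30 = (Q^15)² = [[365,244],[244,121]]
F_30 mod 427 = Q^30[0][1] = 244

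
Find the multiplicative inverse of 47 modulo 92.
47

gcd(47, 92) = 1, so the inverse exists.
Extended Euclidean algorithm on (92, 47):
92 = 1 × 47 + 45  ⟹  45 = (1)·92 + (-1)·47
47 = 1 × 45 + 2  ⟹  2 = (-1)·92 + (2)·47
45 = 22 × 2 + 1  ⟹  1 = (23)·92 + (-45)·47
So (-45)·47 ≡ 1 (mod 92), i.e. 47^(-1) ≡ -45 ≡ 47 (mod 92).
Check: 47 × 47 = 2209 ≡ 1 (mod 92)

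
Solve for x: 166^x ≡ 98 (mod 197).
139

Baby-step giant-step with step n = ⌈√197⌉ = 15.
Baby steps 166^j mod 197 (j:value) for j=0..14: 0:1, 1:166, 2:173, 3:153, 4:182, 5:71, 6:163, 7:69, 8:28, 9:117, 10:116, 11:147, 12:171, 13:18, 14:33.
Giant-step multiplier: 166^(-15) ≡ 166^(196-15) = 166^181 ≡ 57 (mod 197).
Giant steps γ_i = 98·57^i mod 197: γ_0=98, γ_1=70, γ_2=50, γ_3=92, γ_4=122, γ_5=59, γ_6=14, γ_7=10, γ_8=176, γ_9=182 (in table at j=4).
x = i·n + j = 9·15 + 4 = 139.
Check: 166^139 ≡ 98 (mod 197).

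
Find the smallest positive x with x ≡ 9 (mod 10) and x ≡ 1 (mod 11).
89

Using Chinese Remainder Theorem:
M = 10 × 11 = 110
M1 = 11, M2 = 10
y1 = 11^(-1) mod 10 = 1
y2 = 10^(-1) mod 11 = 10
x = (9×11×1 + 1×10×10) mod 110 = 89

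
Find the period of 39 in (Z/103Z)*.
34

103 is prime, so ord(39) divides φ(103) = 102.
Divisors of 102: 1, 2, 3, 6, 17, 34, 51, 102.
Repeated squaring: 39^1 ≡ 39, 39^2 ≡ 79, 39^4 ≡ 61, 39^8 ≡ 13, 39^16 ≡ 66, 39^32 ≡ 30, 39^64 ≡ 76 (mod 103).
Test 39^d mod 103 for each divisor d in increasing order:
39^1 ≡ 39
39^2 ≡ 79
39^3 = 39^2·39^1 ≡ 94
39^6 = 39^4·39^2 ≡ 81
39^17 = 39^16·39^1 ≡ 102
39^34 = 39^32·39^2 ≡ 1  ← first divisor giving 1
The order is 34.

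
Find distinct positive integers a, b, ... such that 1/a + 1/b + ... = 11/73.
1/7 + 1/128 + 1/65408

Greedy algorithm:
11/73: ceiling(73/11) = 7, use 1/7
4/511: ceiling(511/4) = 128, use 1/128
1/65408: ceiling(65408/1) = 65408, use 1/65408
Result: 11/73 = 1/7 + 1/128 + 1/65408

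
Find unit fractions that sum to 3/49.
1/17 + 1/417 + 1/347361

Greedy algorithm:
3/49: ceiling(49/3) = 17, use 1/17
2/833: ceiling(833/2) = 417, use 1/417
1/347361: ceiling(347361/1) = 347361, use 1/347361
Result: 3/49 = 1/17 + 1/417 + 1/347361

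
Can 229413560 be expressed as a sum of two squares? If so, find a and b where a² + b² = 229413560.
Not possible

Factorization: 229413560 = 2^3 × 5 × 179^3
By Fermat: n is sum of two squares iff every prime p ≡ 3 (mod 4) appears to even power.
Prime(s) ≡ 3 (mod 4) with odd exponent: [(179, 3)]
Therefore 229413560 cannot be expressed as a² + b².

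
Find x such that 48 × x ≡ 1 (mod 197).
78

gcd(48, 197) = 1, so the inverse exists.
Extended Euclidean algorithm on (197, 48):
197 = 4 × 48 + 5  ⟹  5 = (1)·197 + (-4)·48
48 = 9 × 5 + 3  ⟹  3 = (-9)·197 + (37)·48
5 = 1 × 3 + 2  ⟹  2 = (10)·197 + (-41)·48
3 = 1 × 2 + 1  ⟹  1 = (-19)·197 + (78)·48
So (78)·48 ≡ 1 (mod 197), i.e. 48^(-1) ≡ 78 (mod 197).
Check: 48 × 78 = 3744 ≡ 1 (mod 197)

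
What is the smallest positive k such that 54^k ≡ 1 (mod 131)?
130

131 is prime, so ord(54) divides φ(131) = 130.
Divisors of 130: 1, 2, 5, 10, 13, 26, 65, 130.
Repeated squaring: 54^1 ≡ 54, 54^2 ≡ 34, 54^4 ≡ 108, 54^8 ≡ 5, 54^16 ≡ 25, 54^32 ≡ 101, 54^64 ≡ 114, 54^128 ≡ 27 (mod 131).
Test 54^d mod 131 for each divisor d in increasing order:
54^1 ≡ 54
54^2 ≡ 34
54^5 = 54^4·54^1 ≡ 68
54^10 = 54^8·54^2 ≡ 39
54^13 = 54^8·54^4·54^1 ≡ 78
54^26 = 54^16·54^8·54^2 ≡ 58
54^65 = 54^64·54^1 ≡ 130
54^130 = 54^128·54^2 ≡ 1  ← first divisor giving 1
The order is 130.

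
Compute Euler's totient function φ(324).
108

324 = 2^2 × 3^4
φ(n) = n × ∏(1 - 1/p) for each prime p dividing n
φ(324) = 324 × (1 - 1/2) × (1 - 1/3) = 108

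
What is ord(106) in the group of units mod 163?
162

163 is prime, so ord(106) divides φ(163) = 162.
Divisors of 162: 1, 2, 3, 6, 9, 18, 27, 54, 81, 162.
Repeated squaring: 106^1 ≡ 106, 106^2 ≡ 152, 106^4 ≡ 121, 106^8 ≡ 134, 106^16 ≡ 26, 106^32 ≡ 24, 106^64 ≡ 87, 106^128 ≡ 71 (mod 163).
Test 106^d mod 163 for each divisor d in increasing order:
106^1 ≡ 106
106^2 ≡ 152
106^3 = 106^2·106^1 ≡ 138
106^6 = 106^4·106^2 ≡ 136
106^9 = 106^8·106^1 ≡ 23
106^18 = 106^16·106^2 ≡ 40
106^27 = 106^16·106^8·106^2·106^1 ≡ 105
106^54 = 106^32·106^16·106^4·106^2 ≡ 104
106^81 = 106^64·106^16·106^1 ≡ 162
106^162 = 106^128·106^32·106^2 ≡ 1  ← first divisor giving 1
The order is 162.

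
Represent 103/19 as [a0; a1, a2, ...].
[5; 2, 2, 1, 2]

Euclidean algorithm steps:
103 = 5 × 19 + 8
19 = 2 × 8 + 3
8 = 2 × 3 + 2
3 = 1 × 2 + 1
2 = 2 × 1 + 0
Continued fraction: [5; 2, 2, 1, 2]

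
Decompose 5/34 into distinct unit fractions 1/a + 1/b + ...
1/7 + 1/238

Greedy algorithm:
5/34: ceiling(34/5) = 7, use 1/7
1/238: ceiling(238/1) = 238, use 1/238
Result: 5/34 = 1/7 + 1/238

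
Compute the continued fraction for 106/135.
[0; 1, 3, 1, 1, 1, 9]

Euclidean algorithm steps:
106 = 0 × 135 + 106
135 = 1 × 106 + 29
106 = 3 × 29 + 19
29 = 1 × 19 + 10
19 = 1 × 10 + 9
10 = 1 × 9 + 1
9 = 9 × 1 + 0
Continued fraction: [0; 1, 3, 1, 1, 1, 9]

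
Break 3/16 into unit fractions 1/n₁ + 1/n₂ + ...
1/6 + 1/48

Greedy algorithm:
3/16: ceiling(16/3) = 6, use 1/6
1/48: ceiling(48/1) = 48, use 1/48
Result: 3/16 = 1/6 + 1/48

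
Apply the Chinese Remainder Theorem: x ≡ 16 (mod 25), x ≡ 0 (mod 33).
66

Using Chinese Remainder Theorem:
M = 25 × 33 = 825
M1 = 33, M2 = 25
y1 = 33^(-1) mod 25 = 22
y2 = 25^(-1) mod 33 = 4
x = (16×33×22 + 0×25×4) mod 825 = 66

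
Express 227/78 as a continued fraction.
[2; 1, 10, 7]

Euclidean algorithm steps:
227 = 2 × 78 + 71
78 = 1 × 71 + 7
71 = 10 × 7 + 1
7 = 7 × 1 + 0
Continued fraction: [2; 1, 10, 7]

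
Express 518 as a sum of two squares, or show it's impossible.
Not possible

Factorization: 518 = 2 × 7 × 37
By Fermat: n is sum of two squares iff every prime p ≡ 3 (mod 4) appears to even power.
Prime(s) ≡ 3 (mod 4) with odd exponent: [(7, 1)]
Therefore 518 cannot be expressed as a² + b².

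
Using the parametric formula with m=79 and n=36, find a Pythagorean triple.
(4945, 5688, 7537)

Euclid's formula: a = m² - n², b = 2mn, c = m² + n²
m = 79, n = 36
a = 79² - 36² = 6241 - 1296 = 4945
b = 2 × 79 × 36 = 5688
c = 79² + 36² = 6241 + 1296 = 7537
Verification: 4945² + 5688² = 24453025 + 32353344 = 56806369 = 7537² ✓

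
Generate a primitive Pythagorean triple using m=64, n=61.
(375, 7808, 7817)

Euclid's formula: a = m² - n², b = 2mn, c = m² + n²
m = 64, n = 61
a = 64² - 61² = 4096 - 3721 = 375
b = 2 × 64 × 61 = 7808
c = 64² + 61² = 4096 + 3721 = 7817
Verification: 375² + 7808² = 140625 + 60964864 = 61105489 = 7817² ✓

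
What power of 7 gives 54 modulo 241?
16

Baby-step giant-step with step n = ⌈√241⌉ = 16.
Baby steps 7^j mod 241 (j:value) for j=0..15: 0:1, 1:7, 2:49, 3:102, 4:232, 5:178, 6:41, 7:46, 8:81, 9:85, 10:113, 11:68, 12:235, 13:199, 14:188, 15:111.
Giant-step multiplier: 7^(-16) ≡ 7^(240-16) = 7^224 ≡ 183 (mod 241).
Giant steps γ_i = 54·183^i mod 241: γ_0=54, γ_1=1 (in table at j=0).
x = i·n + j = 1·16 + 0 = 16.
Check: 7^16 ≡ 54 (mod 241).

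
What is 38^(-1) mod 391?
319

gcd(38, 391) = 1, so the inverse exists.
Extended Euclidean algorithm on (391, 38):
391 = 10 × 38 + 11  ⟹  11 = (1)·391 + (-10)·38
38 = 3 × 11 + 5  ⟹  5 = (-3)·391 + (31)·38
11 = 2 × 5 + 1  ⟹  1 = (7)·391 + (-72)·38
So (-72)·38 ≡ 1 (mod 391), i.e. 38^(-1) ≡ -72 ≡ 319 (mod 391).
Check: 38 × 319 = 12122 ≡ 1 (mod 391)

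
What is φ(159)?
104

159 = 3 × 53
φ(n) = n × ∏(1 - 1/p) for each prime p dividing n
φ(159) = 159 × (1 - 1/3) × (1 - 1/53) = 104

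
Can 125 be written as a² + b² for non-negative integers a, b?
2² + 11² (a=2, b=11)

Factorization: 125 = 5^3
By Fermat: n is sum of two squares iff every prime p ≡ 3 (mod 4) appears to even power.
All primes ≡ 3 (mod 4) appear to even power.
Search a = 0, 1, 2, … for 125 - a² a perfect square: first hit at a = 2: 125 - 4 = 121 = 11².
125 = 2² + 11² = 4 + 121 ✓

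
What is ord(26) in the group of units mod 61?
60

61 is prime, so ord(26) divides φ(61) = 60.
Divisors of 60: 1, 2, 3, 4, 5, 6, 10, 12, 15, 20, 30, 60.
Repeated squaring: 26^1 ≡ 26, 26^2 ≡ 5, 26^4 ≡ 25, 26^8 ≡ 15, 26^16 ≡ 42, 26^32 ≡ 56 (mod 61).
Test 26^d mod 61 for each divisor d in increasing order:
26^1 ≡ 26
26^2 ≡ 5
26^3 = 26^2·26^1 ≡ 8
26^4 ≡ 25
26^5 = 26^4·26^1 ≡ 40
26^6 = 26^4·26^2 ≡ 3
26^10 = 26^8·26^2 ≡ 14
26^12 = 26^8·26^4 ≡ 9
26^15 = 26^8·26^4·26^2·26^1 ≡ 11
26^20 = 26^16·26^4 ≡ 13
26^30 = 26^16·26^8·26^4·26^2 ≡ 60
26^60 = 26^32·26^16·26^8·26^4 ≡ 1  ← first divisor giving 1
The order is 60.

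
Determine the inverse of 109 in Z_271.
92

gcd(109, 271) = 1, so the inverse exists.
Extended Euclidean algorithm on (271, 109):
271 = 2 × 109 + 53  ⟹  53 = (1)·271 + (-2)·109
109 = 2 × 53 + 3  ⟹  3 = (-2)·271 + (5)·109
53 = 17 × 3 + 2  ⟹  2 = (35)·271 + (-87)·109
3 = 1 × 2 + 1  ⟹  1 = (-37)·271 + (92)·109
So (92)·109 ≡ 1 (mod 271), i.e. 109^(-1) ≡ 92 (mod 271).
Check: 109 × 92 = 10028 ≡ 1 (mod 271)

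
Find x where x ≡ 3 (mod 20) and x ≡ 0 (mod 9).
63

Using Chinese Remainder Theorem:
M = 20 × 9 = 180
M1 = 9, M2 = 20
y1 = 9^(-1) mod 20 = 9
y2 = 20^(-1) mod 9 = 5
x = (3×9×9 + 0×20×5) mod 180 = 63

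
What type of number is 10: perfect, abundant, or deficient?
deficient

Proper divisors of 10: sum = 1 + 2 + 5 = 8
Since 8 < 10, 10 is deficient.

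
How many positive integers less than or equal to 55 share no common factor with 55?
40

55 = 5 × 11
φ(n) = n × ∏(1 - 1/p) for each prime p dividing n
φ(55) = 55 × (1 - 1/5) × (1 - 1/11) = 40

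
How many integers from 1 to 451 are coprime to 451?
400

451 = 11 × 41
φ(n) = n × ∏(1 - 1/p) for each prime p dividing n
φ(451) = 451 × (1 - 1/11) × (1 - 1/41) = 400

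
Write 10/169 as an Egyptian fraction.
1/17 + 1/2873

Greedy algorithm:
10/169: ceiling(169/10) = 17, use 1/17
1/2873: ceiling(2873/1) = 2873, use 1/2873
Result: 10/169 = 1/17 + 1/2873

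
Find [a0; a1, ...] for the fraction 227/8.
[28; 2, 1, 2]

Euclidean algorithm steps:
227 = 28 × 8 + 3
8 = 2 × 3 + 2
3 = 1 × 2 + 1
2 = 2 × 1 + 0
Continued fraction: [28; 2, 1, 2]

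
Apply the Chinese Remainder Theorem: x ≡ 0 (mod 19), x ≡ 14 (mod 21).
266

Using Chinese Remainder Theorem:
M = 19 × 21 = 399
M1 = 21, M2 = 19
y1 = 21^(-1) mod 19 = 10
y2 = 19^(-1) mod 21 = 10
x = (0×21×10 + 14×19×10) mod 399 = 266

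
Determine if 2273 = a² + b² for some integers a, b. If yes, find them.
8² + 47² (a=8, b=47)

Factorization: 2273 = 2273
By Fermat: n is sum of two squares iff every prime p ≡ 3 (mod 4) appears to even power.
All primes ≡ 3 (mod 4) appear to even power.
Search a = 0, 1, 2, … for 2273 - a² a perfect square: first hit at a = 8: 2273 - 64 = 2209 = 47².
2273 = 8² + 47² = 64 + 2209 ✓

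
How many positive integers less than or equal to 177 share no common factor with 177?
116

177 = 3 × 59
φ(n) = n × ∏(1 - 1/p) for each prime p dividing n
φ(177) = 177 × (1 - 1/3) × (1 - 1/59) = 116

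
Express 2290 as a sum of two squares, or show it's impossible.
9² + 47² (a=9, b=47)

Factorization: 2290 = 2 × 5 × 229
By Fermat: n is sum of two squares iff every prime p ≡ 3 (mod 4) appears to even power.
All primes ≡ 3 (mod 4) appear to even power.
Search a = 0, 1, 2, … for 2290 - a² a perfect square: first hit at a = 9: 2290 - 81 = 2209 = 47².
2290 = 9² + 47² = 81 + 2209 ✓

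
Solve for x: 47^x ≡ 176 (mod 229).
162

Baby-step giant-step with step n = ⌈√229⌉ = 16.
Baby steps 47^j mod 229 (j:value) for j=0..15: 0:1, 1:47, 2:148, 3:86, 4:149, 5:133, 6:68, 7:219, 8:217, 9:123, 10:56, 11:113, 12:44, 13:7, 14:100, 15:120.
Giant-step multiplier: 47^(-16) ≡ 47^(228-16) = 47^212 ≡ 132 (mod 229).
Giant steps γ_i = 176·132^i mod 229: γ_0=176, γ_1=103, γ_2=85, γ_3=228, γ_4=97, γ_5=209, γ_6=108, γ_7=58, γ_8=99, γ_9=15, γ_10=148 (in table at j=2).
x = i·n + j = 10·16 + 2 = 162.
Check: 47^162 ≡ 176 (mod 229).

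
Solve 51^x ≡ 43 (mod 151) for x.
122

Baby-step giant-step with step n = ⌈√151⌉ = 13.
Baby steps 51^j mod 151 (j:value) for j=0..12: 0:1, 1:51, 2:34, 3:73, 4:99, 5:66, 6:44, 7:130, 8:137, 9:41, 10:128, 11:35, 12:124.
Giant-step multiplier: 51^(-13) ≡ 51^(150-13) = 51^137 ≡ 109 (mod 151).
Giant steps γ_i = 43·109^i mod 151: γ_0=43, γ_1=6, γ_2=50, γ_3=14, γ_4=16, γ_5=83, γ_6=138, γ_7=93, γ_8=20, γ_9=66 (in table at j=5).
x = i·n + j = 9·13 + 5 = 122.
Check: 51^122 ≡ 43 (mod 151).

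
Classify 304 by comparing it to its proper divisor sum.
abundant

Proper divisors of 304: sum = 1 + 2 + 4 + 8 + 16 + 19 + 38 + 76 + 152 = 316
Since 316 > 304, 304 is abundant.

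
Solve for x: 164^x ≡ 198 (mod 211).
201

Baby-step giant-step with step n = ⌈√211⌉ = 15.
Baby steps 164^j mod 211 (j:value) for j=0..14: 0:1, 1:164, 2:99, 3:200, 4:95, 5:177, 6:121, 7:10, 8:163, 9:146, 10:101, 11:106, 12:82, 13:155, 14:100.
Giant-step multiplier: 164^(-15) ≡ 164^(210-15) = 164^195 ≡ 40 (mod 211).
Giant steps γ_i = 198·40^i mod 211: γ_0=198, γ_1=113, γ_2=89, γ_3=184, γ_4=186, γ_5=55, γ_6=90, γ_7=13, γ_8=98, γ_9=122, γ_10=27, γ_11=25, γ_12=156, γ_13=121 (in table at j=6).
x = i·n + j = 13·15 + 6 = 201.
Check: 164^201 ≡ 198 (mod 211).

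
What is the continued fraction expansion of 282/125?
[2; 3, 1, 9, 1, 2]

Euclidean algorithm steps:
282 = 2 × 125 + 32
125 = 3 × 32 + 29
32 = 1 × 29 + 3
29 = 9 × 3 + 2
3 = 1 × 2 + 1
2 = 2 × 1 + 0
Continued fraction: [2; 3, 1, 9, 1, 2]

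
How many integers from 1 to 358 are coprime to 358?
178

358 = 2 × 179
φ(n) = n × ∏(1 - 1/p) for each prime p dividing n
φ(358) = 358 × (1 - 1/2) × (1 - 1/179) = 178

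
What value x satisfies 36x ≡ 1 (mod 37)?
36

gcd(36, 37) = 1, so the inverse exists.
Extended Euclidean algorithm on (37, 36):
37 = 1 × 36 + 1  ⟹  1 = (1)·37 + (-1)·36
So (-1)·36 ≡ 1 (mod 37), i.e. 36^(-1) ≡ -1 ≡ 36 (mod 37).
Check: 36 × 36 = 1296 ≡ 1 (mod 37)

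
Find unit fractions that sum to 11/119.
1/11 + 1/655 + 1/857395

Greedy algorithm:
11/119: ceiling(119/11) = 11, use 1/11
2/1309: ceiling(1309/2) = 655, use 1/655
1/857395: ceiling(857395/1) = 857395, use 1/857395
Result: 11/119 = 1/11 + 1/655 + 1/857395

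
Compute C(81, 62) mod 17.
6

Using Lucas' theorem:
Write n=81 and k=62 in base 17:
n in base 17: [4, 13]
k in base 17: [3, 11]
C(81,62) mod 17 = ∏ C(n_i, k_i) mod 17
Digit binomials (mod 17): C(4,3) = 4; C(13,11) = 78 ≡ 10
Product: 4 × 10 = 40 ≡ 6 (mod 17)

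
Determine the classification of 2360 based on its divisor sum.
abundant

Proper divisors of 2360: sum = 1 + 2 + 4 + 5 + 8 + 10 + 20 + 40 + 59 + 118 + 236 + 295 + 472 + 590 + 1180 = 3040
Since 3040 > 2360, 2360 is abundant.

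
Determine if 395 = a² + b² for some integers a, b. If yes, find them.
Not possible

Factorization: 395 = 5 × 79
By Fermat: n is sum of two squares iff every prime p ≡ 3 (mod 4) appears to even power.
Prime(s) ≡ 3 (mod 4) with odd exponent: [(79, 1)]
Therefore 395 cannot be expressed as a² + b².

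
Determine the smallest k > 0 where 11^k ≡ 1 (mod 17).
16

17 is prime, so ord(11) divides φ(17) = 16.
Divisors of 16: 1, 2, 4, 8, 16.
Repeated squaring: 11^1 ≡ 11, 11^2 ≡ 2, 11^4 ≡ 4, 11^8 ≡ 16, 11^16 ≡ 1 (mod 17).
Test 11^d mod 17 for each divisor d in increasing order:
11^1 ≡ 11
11^2 ≡ 2
11^4 ≡ 4
11^8 ≡ 16
11^16 ≡ 1  ← first divisor giving 1
The order is 16.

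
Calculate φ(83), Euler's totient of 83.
82

83 = 83
φ(n) = n × ∏(1 - 1/p) for each prime p dividing n
φ(83) = 83 × (1 - 1/83) = 82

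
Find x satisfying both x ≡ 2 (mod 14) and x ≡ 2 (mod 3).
2

Using Chinese Remainder Theorem:
M = 14 × 3 = 42
M1 = 3, M2 = 14
y1 = 3^(-1) mod 14 = 5
y2 = 14^(-1) mod 3 = 2
x = (2×3×5 + 2×14×2) mod 42 = 2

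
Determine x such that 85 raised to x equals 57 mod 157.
142

Baby-step giant-step with step n = ⌈√157⌉ = 13.
Baby steps 85^j mod 157 (j:value) for j=0..12: 0:1, 1:85, 2:3, 3:98, 4:9, 5:137, 6:27, 7:97, 8:81, 9:134, 10:86, 11:88, 12:101.
Giant-step multiplier: 85^(-13) ≡ 85^(156-13) = 85^143 ≡ 135 (mod 157).
Giant steps γ_i = 57·135^i mod 157: γ_0=57, γ_1=2, γ_2=113, γ_3=26, γ_4=56, γ_5=24, γ_6=100, γ_7=155, γ_8=44, γ_9=131, γ_10=101 (in table at j=12).
x = i·n + j = 10·13 + 12 = 142.
Check: 85^142 ≡ 57 (mod 157).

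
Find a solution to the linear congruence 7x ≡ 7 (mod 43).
x ≡ 1 (mod 43)

gcd(7, 43) = 1, which divides 7, so solutions exist.
Find 7^(-1) mod 43 by the extended Euclidean algorithm:
43 = 6 × 7 + 1  ⟹  1 = (1)·43 + (-6)·7
So (-6)·7 ≡ 1 (mod 43), i.e. 7^(-1) ≡ -6 ≡ 37 (mod 43).
x ≡ 37 × 7 = 259 ≡ 1 (mod 43).
Check: 7 × 1 = 7 ≡ 7 (mod 43).
Unique solution: x ≡ 1 (mod 43)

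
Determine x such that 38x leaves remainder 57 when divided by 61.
x ≡ 32 (mod 61)

gcd(38, 61) = 1, which divides 57, so solutions exist.
Find 38^(-1) mod 61 by the extended Euclidean algorithm:
61 = 1 × 38 + 23  ⟹  23 = (1)·61 + (-1)·38
38 = 1 × 23 + 15  ⟹  15 = (-1)·61 + (2)·38
23 = 1 × 15 + 8  ⟹  8 = (2)·61 + (-3)·38
15 = 1 × 8 + 7  ⟹  7 = (-3)·61 + (5)·38
8 = 1 × 7 + 1  ⟹  1 = (5)·61 + (-8)·38
So (-8)·38 ≡ 1 (mod 61), i.e. 38^(-1) ≡ -8 ≡ 53 (mod 61).
x ≡ 53 × 57 = 3021 ≡ 32 (mod 61).
Check: 38 × 32 = 1216 ≡ 57 (mod 61).
Unique solution: x ≡ 32 (mod 61)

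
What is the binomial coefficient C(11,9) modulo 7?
6

Using Lucas' theorem:
Write n=11 and k=9 in base 7:
n in base 7: [1, 4]
k in base 7: [1, 2]
C(11,9) mod 7 = ∏ C(n_i, k_i) mod 7
Digit binomials (mod 7): C(1,1) = 1; C(4,2) = 6
Product: 1 × 6 = 6 ≡ 6 (mod 7)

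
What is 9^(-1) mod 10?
9

gcd(9, 10) = 1, so the inverse exists.
Extended Euclidean algorithm on (10, 9):
10 = 1 × 9 + 1  ⟹  1 = (1)·10 + (-1)·9
So (-1)·9 ≡ 1 (mod 10), i.e. 9^(-1) ≡ -1 ≡ 9 (mod 10).
Check: 9 × 9 = 81 ≡ 1 (mod 10)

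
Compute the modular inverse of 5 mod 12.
5

gcd(5, 12) = 1, so the inverse exists.
Extended Euclidean algorithm on (12, 5):
12 = 2 × 5 + 2  ⟹  2 = (1)·12 + (-2)·5
5 = 2 × 2 + 1  ⟹  1 = (-2)·12 + (5)·5
So (5)·5 ≡ 1 (mod 12), i.e. 5^(-1) ≡ 5 (mod 12).
Check: 5 × 5 = 25 ≡ 1 (mod 12)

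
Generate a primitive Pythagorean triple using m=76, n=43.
(3927, 6536, 7625)

Euclid's formula: a = m² - n², b = 2mn, c = m² + n²
m = 76, n = 43
a = 76² - 43² = 5776 - 1849 = 3927
b = 2 × 76 × 43 = 6536
c = 76² + 43² = 5776 + 1849 = 7625
Verification: 3927² + 6536² = 15421329 + 42719296 = 58140625 = 7625² ✓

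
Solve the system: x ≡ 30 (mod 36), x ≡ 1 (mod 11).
210

Using Chinese Remainder Theorem:
M = 36 × 11 = 396
M1 = 11, M2 = 36
y1 = 11^(-1) mod 36 = 23
y2 = 36^(-1) mod 11 = 4
x = (30×11×23 + 1×36×4) mod 396 = 210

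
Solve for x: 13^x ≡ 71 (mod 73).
52

Baby-step giant-step with step n = ⌈√73⌉ = 9.
Baby steps 13^j mod 73 (j:value) for j=0..8: 0:1, 1:13, 2:23, 3:7, 4:18, 5:15, 6:49, 7:53, 8:32.
Giant-step multiplier: 13^(-9) ≡ 13^(72-9) = 13^63 ≡ 63 (mod 73).
Giant steps γ_i = 71·63^i mod 73: γ_0=71, γ_1=20, γ_2=19, γ_3=29, γ_4=2, γ_5=53 (in table at j=7).
x = i·n + j = 5·9 + 7 = 52.
Check: 13^52 ≡ 71 (mod 73).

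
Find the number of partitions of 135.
9035836076

p(n) counts ways to write n as a sum of positive integers (order ignored).
Euler's pentagonal recurrence: p(k) = p(k-1) + p(k-2) - p(k-5) - p(k-7) + p(k-12) + p(k-15) - ... (offsets j(3j∓1)/2, signs ++--, p(0)=1, p(<0)=0).
DP table for k = 0..134: p(0)=1, p(1)=1, p(2)=2, p(3)=3, p(4)=5, p(5)=7, p(6)=11, p(7)=15, p(8)=22, p(9)=30, p(10)=42, p(11)=56, p(12)=77, p(13)=101, p(14)=135, p(15)=176, p(16)=231, p(17)=297, p(18)=385, p(19)=490, p(20)=627, p(21)=792, p(22)=1002, p(23)=1255, p(24)=1575, p(25)=1958, p(26)=2436, p(27)=3010, p(28)=3718, p(29)=4565, p(30)=5604, p(31)=6842, p(32)=8349, p(33)=10143, p(34)=12310, p(35)=14883, p(36)=17977, p(37)=21637, p(38)=26015, p(39)=31185, p(40)=37338, p(41)=44583, p(42)=53174, p(43)=63261, p(44)=75175, p(45)=89134, p(46)=105558, p(47)=124754, p(48)=147273, p(49)=173525, p(50)=204226, p(51)=239943, p(52)=281589, p(53)=329931, p(54)=386155, p(55)=451276, p(56)=526823, p(57)=614154, p(58)=715220, p(59)=831820, p(60)=966467, p(61)=1121505, p(62)=1300156, p(63)=1505499, p(64)=1741630, p(65)=2012558, p(66)=2323520, p(67)=2679689, p(68)=3087735, p(69)=3554345, p(70)=4087968, p(71)=4697205, p(72)=5392783, p(73)=6185689, p(74)=7089500, p(75)=8118264, p(76)=9289091, p(77)=10619863, p(78)=12132164, p(79)=13848650, p(80)=15796476, p(81)=18004327, p(82)=20506255, p(83)=23338469, p(84)=26543660, p(85)=30167357, p(86)=34262962, p(87)=38887673, p(88)=44108109, p(89)=49995925, p(90)=56634173, p(91)=64112359, p(92)=72533807, p(93)=82010177, p(94)=92669720, p(95)=104651419, p(96)=118114304, p(97)=133230930, p(98)=150198136, p(99)=169229875, p(100)=190569292, p(101)=214481126, p(102)=241265379, p(103)=271248950, p(104)=304801365, p(105)=342325709, p(106)=384276336, p(107)=431149389, p(108)=483502844, p(109)=541946240, p(110)=607163746, p(111)=679903203, p(112)=761002156, p(113)=851376628, p(114)=952050665, p(115)=1064144451, p(116)=1188908248, p(117)=1327710076, p(118)=1482074143, p(119)=1653668665, p(120)=1844349560, p(121)=2056148051, p(122)=2291320912, p(123)=2552338241, p(124)=2841940500, p(125)=3163127352, p(126)=3519222692, p(127)=3913864295, p(128)=4351078600, p(129)=4835271870, p(130)=5371315400, p(131)=5964539504, p(132)=6620830889, p(133)=7346629512, p(134)=8149040695.
Final step: p(135) = p(134) + p(133) - p(130) - p(128) + p(123) + p(120) - p(113) - p(109) + p(100) + p(95) - p(84) - p(78) + p(65) + p(58) - p(43) - p(35) + p(18) + p(9)
= 8149040695 + 7346629512 - 5371315400 - 4351078600 + 2552338241 + 1844349560 - 851376628 - 541946240 + 190569292 + 104651419 - 26543660 - 12132164 + 2012558 + 715220 - 63261 - 14883 + 385 + 30
= 9035836076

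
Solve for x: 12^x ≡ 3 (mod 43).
13

Baby-step giant-step with step n = ⌈√43⌉ = 7.
Baby steps 12^j mod 43 (j:value) for j=0..6: 0:1, 1:12, 2:15, 3:8, 4:10, 5:34, 6:21.
Giant-step multiplier: 12^(-7) ≡ 12^(42-7) = 12^35 ≡ 7 (mod 43).
Giant steps γ_i = 3·7^i mod 43: γ_0=3, γ_1=21 (in table at j=6).
x = i·n + j = 1·7 + 6 = 13.
Check: 12^13 ≡ 3 (mod 43).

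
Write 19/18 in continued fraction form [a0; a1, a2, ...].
[1; 18]

Euclidean algorithm steps:
19 = 1 × 18 + 1
18 = 18 × 1 + 0
Continued fraction: [1; 18]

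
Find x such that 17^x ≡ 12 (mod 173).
97

Baby-step giant-step with step n = ⌈√173⌉ = 14.
Baby steps 17^j mod 173 (j:value) for j=0..13: 0:1, 1:17, 2:116, 3:69, 4:135, 5:46, 6:90, 7:146, 8:60, 9:155, 10:40, 11:161, 12:142, 13:165.
Giant-step multiplier: 17^(-14) ≡ 17^(172-14) = 17^158 ≡ 159 (mod 173).
Giant steps γ_i = 12·159^i mod 173: γ_0=12, γ_1=5, γ_2=103, γ_3=115, γ_4=120, γ_5=50, γ_6=165 (in table at j=13).
x = i·n + j = 6·14 + 13 = 97.
Check: 17^97 ≡ 12 (mod 173).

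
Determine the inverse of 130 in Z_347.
339

gcd(130, 347) = 1, so the inverse exists.
Extended Euclidean algorithm on (347, 130):
347 = 2 × 130 + 87  ⟹  87 = (1)·347 + (-2)·130
130 = 1 × 87 + 43  ⟹  43 = (-1)·347 + (3)·130
87 = 2 × 43 + 1  ⟹  1 = (3)·347 + (-8)·130
So (-8)·130 ≡ 1 (mod 347), i.e. 130^(-1) ≡ -8 ≡ 339 (mod 347).
Check: 130 × 339 = 44070 ≡ 1 (mod 347)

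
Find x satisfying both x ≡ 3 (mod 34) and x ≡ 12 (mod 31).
105

Using Chinese Remainder Theorem:
M = 34 × 31 = 1054
M1 = 31, M2 = 34
y1 = 31^(-1) mod 34 = 11
y2 = 34^(-1) mod 31 = 21
x = (3×31×11 + 12×34×21) mod 1054 = 105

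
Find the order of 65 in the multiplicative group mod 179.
89

179 is prime, so ord(65) divides φ(179) = 178.
Divisors of 178: 1, 2, 89, 178.
Repeated squaring: 65^1 ≡ 65, 65^2 ≡ 108, 65^4 ≡ 29, 65^8 ≡ 125, 65^16 ≡ 52, 65^32 ≡ 19, 65^64 ≡ 3, 65^128 ≡ 9 (mod 179).
Test 65^d mod 179 for each divisor d in increasing order:
65^1 ≡ 65
65^2 ≡ 108
65^89 = 65^64·65^16·65^8·65^1 ≡ 1  ← first divisor giving 1
The order is 89.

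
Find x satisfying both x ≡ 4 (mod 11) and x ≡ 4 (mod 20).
4

Using Chinese Remainder Theorem:
M = 11 × 20 = 220
M1 = 20, M2 = 11
y1 = 20^(-1) mod 11 = 5
y2 = 11^(-1) mod 20 = 11
x = (4×20×5 + 4×11×11) mod 220 = 4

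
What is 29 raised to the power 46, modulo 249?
106

Repeated squaring. Binary of 46 = 101110.
29^1 ≡ 29 (mod 249); 29^2 ≡ 94 (mod 249); 29^4 ≡ 121 (mod 249); 29^8 ≡ 199 (mod 249); 29^16 ≡ 10 (mod 249); 29^32 ≡ 100 (mod 249)
29^46 = 29^2 × 29^4 × 29^8 × 29^32 ≡ 106 (mod 249)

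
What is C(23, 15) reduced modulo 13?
6

Using Lucas' theorem:
Write n=23 and k=15 in base 13:
n in base 13: [1, 10]
k in base 13: [1, 2]
C(23,15) mod 13 = ∏ C(n_i, k_i) mod 13
Digit binomials (mod 13): C(1,1) = 1; C(10,2) = 45 ≡ 6
Product: 1 × 6 = 6 ≡ 6 (mod 13)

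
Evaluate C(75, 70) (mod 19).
18

Using Lucas' theorem:
Write n=75 and k=70 in base 19:
n in base 19: [3, 18]
k in base 19: [3, 13]
C(75,70) mod 19 = ∏ C(n_i, k_i) mod 19
Digit binomials (mod 19): C(3,3) = 1; C(18,13) = 8568 ≡ 18
Product: 1 × 18 = 18 ≡ 18 (mod 19)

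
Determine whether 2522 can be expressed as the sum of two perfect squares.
11² + 49² (a=11, b=49)

Factorization: 2522 = 2 × 13 × 97
By Fermat: n is sum of two squares iff every prime p ≡ 3 (mod 4) appears to even power.
All primes ≡ 3 (mod 4) appear to even power.
Search a = 0, 1, 2, … for 2522 - a² a perfect square: first hit at a = 11: 2522 - 121 = 2401 = 49².
2522 = 11² + 49² = 121 + 2401 ✓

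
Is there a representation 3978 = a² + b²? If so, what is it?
3² + 63² (a=3, b=63)

Factorization: 3978 = 2 × 3^2 × 13 × 17
By Fermat: n is sum of two squares iff every prime p ≡ 3 (mod 4) appears to even power.
All primes ≡ 3 (mod 4) appear to even power.
Search a = 0, 1, 2, … for 3978 - a² a perfect square: first hit at a = 3: 3978 - 9 = 3969 = 63².
3978 = 3² + 63² = 9 + 3969 ✓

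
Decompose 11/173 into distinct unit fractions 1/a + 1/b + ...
1/16 + 1/923 + 1/2554864

Greedy algorithm:
11/173: ceiling(173/11) = 16, use 1/16
3/2768: ceiling(2768/3) = 923, use 1/923
1/2554864: ceiling(2554864/1) = 2554864, use 1/2554864
Result: 11/173 = 1/16 + 1/923 + 1/2554864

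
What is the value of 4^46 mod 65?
61

Repeated squaring. Binary of 46 = 101110.
4^1 ≡ 4 (mod 65); 4^2 ≡ 16 (mod 65); 4^4 ≡ 61 (mod 65); 4^8 ≡ 16 (mod 65); 4^16 ≡ 61 (mod 65); 4^32 ≡ 16 (mod 65)
4^46 = 4^2 × 4^4 × 4^8 × 4^32 ≡ 61 (mod 65)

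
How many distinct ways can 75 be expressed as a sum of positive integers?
8118264

p(n) counts ways to write n as a sum of positive integers (order ignored).
Euler's pentagonal recurrence: p(k) = p(k-1) + p(k-2) - p(k-5) - p(k-7) + p(k-12) + p(k-15) - ... (offsets j(3j∓1)/2, signs ++--, p(0)=1, p(<0)=0).
DP table for k = 0..74: p(0)=1, p(1)=1, p(2)=2, p(3)=3, p(4)=5, p(5)=7, p(6)=11, p(7)=15, p(8)=22, p(9)=30, p(10)=42, p(11)=56, p(12)=77, p(13)=101, p(14)=135, p(15)=176, p(16)=231, p(17)=297, p(18)=385, p(19)=490, p(20)=627, p(21)=792, p(22)=1002, p(23)=1255, p(24)=1575, p(25)=1958, p(26)=2436, p(27)=3010, p(28)=3718, p(29)=4565, p(30)=5604, p(31)=6842, p(32)=8349, p(33)=10143, p(34)=12310, p(35)=14883, p(36)=17977, p(37)=21637, p(38)=26015, p(39)=31185, p(40)=37338, p(41)=44583, p(42)=53174, p(43)=63261, p(44)=75175, p(45)=89134, p(46)=105558, p(47)=124754, p(48)=147273, p(49)=173525, p(50)=204226, p(51)=239943, p(52)=281589, p(53)=329931, p(54)=386155, p(55)=451276, p(56)=526823, p(57)=614154, p(58)=715220, p(59)=831820, p(60)=966467, p(61)=1121505, p(62)=1300156, p(63)=1505499, p(64)=1741630, p(65)=2012558, p(66)=2323520, p(67)=2679689, p(68)=3087735, p(69)=3554345, p(70)=4087968, p(71)=4697205, p(72)=5392783, p(73)=6185689, p(74)=7089500.
Final step: p(75) = p(74) + p(73) - p(70) - p(68) + p(63) + p(60) - p(53) - p(49) + p(40) + p(35) - p(24) - p(18) + p(5)
= 7089500 + 6185689 - 4087968 - 3087735 + 1505499 + 966467 - 329931 - 173525 + 37338 + 14883 - 1575 - 385 + 7
= 8118264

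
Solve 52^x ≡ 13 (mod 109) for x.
103

Baby-step giant-step with step n = ⌈√109⌉ = 11.
Baby steps 52^j mod 109 (j:value) for j=0..10: 0:1, 1:52, 2:88, 3:107, 4:5, 5:42, 6:4, 7:99, 8:25, 9:101, 10:20.
Giant-step multiplier: 52^(-11) ≡ 52^(108-11) = 52^97 ≡ 85 (mod 109).
Giant steps γ_i = 13·85^i mod 109: γ_0=13, γ_1=15, γ_2=76, γ_3=29, γ_4=67, γ_5=27, γ_6=6, γ_7=74, γ_8=77, γ_9=5 (in table at j=4).
x = i·n + j = 9·11 + 4 = 103.
Check: 52^103 ≡ 13 (mod 109).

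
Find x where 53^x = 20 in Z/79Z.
8

Baby-step giant-step with step n = ⌈√79⌉ = 9.
Baby steps 53^j mod 79 (j:value) for j=0..8: 0:1, 1:53, 2:44, 3:41, 4:40, 5:66, 6:22, 7:60, 8:20.
h = 20 is already in the table at j=8, so x = 8.
Check: 53^8 ≡ 20 (mod 79).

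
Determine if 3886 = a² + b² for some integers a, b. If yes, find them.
Not possible

Factorization: 3886 = 2 × 29 × 67
By Fermat: n is sum of two squares iff every prime p ≡ 3 (mod 4) appears to even power.
Prime(s) ≡ 3 (mod 4) with odd exponent: [(67, 1)]
Therefore 3886 cannot be expressed as a² + b².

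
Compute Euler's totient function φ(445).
352

445 = 5 × 89
φ(n) = n × ∏(1 - 1/p) for each prime p dividing n
φ(445) = 445 × (1 - 1/5) × (1 - 1/89) = 352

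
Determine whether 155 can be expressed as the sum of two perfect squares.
Not possible

Factorization: 155 = 5 × 31
By Fermat: n is sum of two squares iff every prime p ≡ 3 (mod 4) appears to even power.
Prime(s) ≡ 3 (mod 4) with odd exponent: [(31, 1)]
Therefore 155 cannot be expressed as a² + b².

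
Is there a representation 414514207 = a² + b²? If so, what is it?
Not possible

Factorization: 414514207 = 89 × 167^3
By Fermat: n is sum of two squares iff every prime p ≡ 3 (mod 4) appears to even power.
Prime(s) ≡ 3 (mod 4) with odd exponent: [(167, 3)]
Therefore 414514207 cannot be expressed as a² + b².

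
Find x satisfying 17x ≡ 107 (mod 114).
x ≡ 13 (mod 114)

gcd(17, 114) = 1, which divides 107, so solutions exist.
Find 17^(-1) mod 114 by the extended Euclidean algorithm:
114 = 6 × 17 + 12  ⟹  12 = (1)·114 + (-6)·17
17 = 1 × 12 + 5  ⟹  5 = (-1)·114 + (7)·17
12 = 2 × 5 + 2  ⟹  2 = (3)·114 + (-20)·17
5 = 2 × 2 + 1  ⟹  1 = (-7)·114 + (47)·17
So (47)·17 ≡ 1 (mod 114), i.e. 17^(-1) ≡ 47 (mod 114).
x ≡ 47 × 107 = 5029 ≡ 13 (mod 114).
Check: 17 × 13 = 221 ≡ 107 (mod 114).
Unique solution: x ≡ 13 (mod 114)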